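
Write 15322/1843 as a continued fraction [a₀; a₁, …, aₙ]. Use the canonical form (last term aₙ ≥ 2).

[8; 3, 5, 3, 3, 3, 3]

15322 = 8*1843 + 578
1843 = 3*578 + 109
578 = 5*109 + 33
109 = 3*33 + 10
33 = 3*10 + 3
10 = 3*3 + 1
3 = 3*1 + 0  (stop)
So 15322/1843 = [8; 3, 5, 3, 3, 3, 3].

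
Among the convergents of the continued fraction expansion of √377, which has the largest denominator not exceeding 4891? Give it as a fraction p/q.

45221/2329

√377 = [19; 2, 2, 2, 38, …] (period length 4).
Convergents:
  p_0/q_0 = 19/1
  p_1/q_1 = 39/2
  p_2/q_2 = 97/5
  p_3/q_3 = 233/12
  p_4/q_4 = 8951/461
  p_5/q_5 = 18135/934
  p_6/q_6 = 45221/2329
  p_7/q_7 = 108577/5592
q_6 = 2329 ≤ 4891 < 5592 = q_7, so the answer is 45221/2329.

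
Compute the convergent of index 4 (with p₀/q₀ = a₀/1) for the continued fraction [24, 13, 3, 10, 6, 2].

Using pₖ = aₖpₖ₋₁ + pₖ₋₂, qₖ = aₖqₖ₋₁ + qₖ₋₂ (with p₋₁=1, p₋₂=0, q₋₁=0, q₋₂=1):
  k=0: a=24, p=24, q=1
  k=1: a=13, p=313, q=13
  k=2: a=3, p=963, q=40
  k=3: a=10, p=9943, q=413
  k=4: a=6, p=60621, q=2518

60621/2518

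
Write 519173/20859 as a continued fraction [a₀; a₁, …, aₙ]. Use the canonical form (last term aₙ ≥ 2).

[24; 1, 8, 16, 3, 15, 3]

519173 = 24·20859 + 18557
20859 = 1·18557 + 2302
18557 = 8·2302 + 141
2302 = 16·141 + 46
141 = 3·46 + 3
46 = 15·3 + 1
3 = 3·1 + 0  (stop)
So 519173/20859 = [24; 1, 8, 16, 3, 15, 3].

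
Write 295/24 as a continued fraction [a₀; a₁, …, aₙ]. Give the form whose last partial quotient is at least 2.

295 = 12·24 + 7
24 = 3·7 + 3
7 = 2·3 + 1
3 = 3·1 + 0  (stop)
So 295/24 = [12; 3, 2, 3].

[12; 3, 2, 3]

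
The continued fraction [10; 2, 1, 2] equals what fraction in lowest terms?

83/8

Fold from the inside: start with 2/1.
  1 + 1/2 = 3/2
  2 + 2/3 = 8/3
  10 + 3/8 = 83/8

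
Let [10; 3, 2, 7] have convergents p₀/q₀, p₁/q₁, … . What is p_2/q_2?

Using pₖ = aₖpₖ₋₁ + pₖ₋₂, qₖ = aₖqₖ₋₁ + qₖ₋₂ (with p₋₁=1, p₋₂=0, q₋₁=0, q₋₂=1):
  k=0: a=10, p=10, q=1
  k=1: a=3, p=31, q=3
  k=2: a=2, p=72, q=7

72/7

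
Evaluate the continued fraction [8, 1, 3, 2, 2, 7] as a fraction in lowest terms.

Using pₖ = aₖpₖ₋₁ + pₖ₋₂ and qₖ = aₖqₖ₋₁ + qₖ₋₂:
  k=0: a=8, p=8, q=1
  k=1: a=1, p=9, q=1
  k=2: a=3, p=35, q=4
  k=3: a=2, p=79, q=9
  k=4: a=2, p=193, q=22
  k=5: a=7, p=1430, q=163

1430/163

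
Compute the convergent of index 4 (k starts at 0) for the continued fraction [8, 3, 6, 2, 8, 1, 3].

Using pₖ = aₖpₖ₋₁ + pₖ₋₂, qₖ = aₖqₖ₋₁ + qₖ₋₂ (with p₋₁=1, p₋₂=0, q₋₁=0, q₋₂=1):
  k=0: a=8, p=8, q=1
  k=1: a=3, p=25, q=3
  k=2: a=6, p=158, q=19
  k=3: a=2, p=341, q=41
  k=4: a=8, p=2886, q=347

2886/347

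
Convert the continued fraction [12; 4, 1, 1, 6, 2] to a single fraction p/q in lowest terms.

Using pₖ = aₖpₖ₋₁ + pₖ₋₂ and qₖ = aₖqₖ₋₁ + qₖ₋₂:
  k=0: a=12, p=12, q=1
  k=1: a=4, p=49, q=4
  k=2: a=1, p=61, q=5
  k=3: a=1, p=110, q=9
  k=4: a=6, p=721, q=59
  k=5: a=2, p=1552, q=127

1552/127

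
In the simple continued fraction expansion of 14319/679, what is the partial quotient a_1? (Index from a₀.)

14319 = 21·679 + 60   →  a_0 = 21
679 = 11·60 + 19   →  a_1 = 11

11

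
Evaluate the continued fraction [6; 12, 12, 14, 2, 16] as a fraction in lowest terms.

424005/69706

Fold from the inside: start with 16/1.
  2 + 1/16 = 33/16
  14 + 16/33 = 478/33
  12 + 33/478 = 5769/478
  12 + 478/5769 = 69706/5769
  6 + 5769/69706 = 424005/69706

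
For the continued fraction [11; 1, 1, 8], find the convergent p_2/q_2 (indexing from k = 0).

Using pₖ = aₖpₖ₋₁ + pₖ₋₂, qₖ = aₖqₖ₋₁ + qₖ₋₂ (with p₋₁=1, p₋₂=0, q₋₁=0, q₋₂=1):
  k=0: a=11, p=11, q=1
  k=1: a=1, p=12, q=1
  k=2: a=1, p=23, q=2

23/2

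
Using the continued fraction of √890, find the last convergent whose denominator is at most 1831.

53371/1789

√890 = [29; 1, 4, 1, 58, …] (period length 4).
Convergents:
  p_0/q_0 = 29/1
  p_1/q_1 = 30/1
  p_2/q_2 = 149/5
  p_3/q_3 = 179/6
  p_4/q_4 = 10531/353
  p_5/q_5 = 10710/359
  p_6/q_6 = 53371/1789
  p_7/q_7 = 64081/2148
q_6 = 1789 ≤ 1831 < 2148 = q_7, so the answer is 53371/1789.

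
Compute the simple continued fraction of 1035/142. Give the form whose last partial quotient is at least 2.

[7; 3, 2, 6, 3]

1035 = 7·142 + 41
142 = 3·41 + 19
41 = 2·19 + 3
19 = 6·3 + 1
3 = 3·1 + 0  (stop)
So 1035/142 = [7; 3, 2, 6, 3].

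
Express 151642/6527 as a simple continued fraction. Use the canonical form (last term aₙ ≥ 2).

151642 = 23×6527 + 1521
6527 = 4×1521 + 443
1521 = 3×443 + 192
443 = 2×192 + 59
192 = 3×59 + 15
59 = 3×15 + 14
15 = 1×14 + 1
14 = 14×1 + 0  (stop)
So 151642/6527 = [23; 4, 3, 2, 3, 3, 1, 14].

[23; 4, 3, 2, 3, 3, 1, 14]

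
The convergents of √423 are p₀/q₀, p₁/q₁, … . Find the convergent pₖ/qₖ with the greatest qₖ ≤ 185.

2612/127

√423 = [20; 1, 1, 3, 4, 3, 1, 1, 40, …] (period length 8).
Convergents:
  p_0/q_0 = 20/1
  p_1/q_1 = 21/1
  p_2/q_2 = 41/2
  p_3/q_3 = 144/7
  p_4/q_4 = 617/30
  p_5/q_5 = 1995/97
  p_6/q_6 = 2612/127
  p_7/q_7 = 4607/224
q_6 = 127 ≤ 185 < 224 = q_7, so the answer is 2612/127.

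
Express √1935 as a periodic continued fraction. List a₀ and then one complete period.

a₀ = ⌊√1935⌋ = 43.
With m₀=0, d₀=1 and mₖ₊₁ = dₖaₖ − mₖ, dₖ₊₁ = (n − mₖ₊₁²)/dₖ, aₖ₊₁ = ⌊(a₀+mₖ₊₁)/dₖ₊₁⌋:
  k=1: m=43, d=86, a=1
  k=2: m=43, d=1, a=86
d=1 and a=2a₀=86 at k=2, so the next step gives (m, d) = (43, 86) again — its k=1 value — and the period has length 2.

[43; 1, 86]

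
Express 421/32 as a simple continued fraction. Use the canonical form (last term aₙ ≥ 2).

421 = 13*32 + 5
32 = 6*5 + 2
5 = 2*2 + 1
2 = 2*1 + 0  (stop)
So 421/32 = [13; 6, 2, 2].

[13; 6, 2, 2]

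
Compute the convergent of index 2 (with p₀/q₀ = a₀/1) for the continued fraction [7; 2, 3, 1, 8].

Using pₖ = aₖpₖ₋₁ + pₖ₋₂, qₖ = aₖqₖ₋₁ + qₖ₋₂ (with p₋₁=1, p₋₂=0, q₋₁=0, q₋₂=1):
  k=0: a=7, p=7, q=1
  k=1: a=2, p=15, q=2
  k=2: a=3, p=52, q=7

52/7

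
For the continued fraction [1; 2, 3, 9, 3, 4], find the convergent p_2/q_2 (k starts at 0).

Using pₖ = aₖpₖ₋₁ + pₖ₋₂, qₖ = aₖqₖ₋₁ + qₖ₋₂ (with p₋₁=1, p₋₂=0, q₋₁=0, q₋₂=1):
  k=0: a=1, p=1, q=1
  k=1: a=2, p=3, q=2
  k=2: a=3, p=10, q=7

10/7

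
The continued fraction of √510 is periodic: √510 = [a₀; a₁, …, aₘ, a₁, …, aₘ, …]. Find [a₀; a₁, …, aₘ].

a₀ = ⌊√510⌋ = 22.
With m₀=0, d₀=1 and mₖ₊₁ = dₖaₖ − mₖ, dₖ₊₁ = (n − mₖ₊₁²)/dₖ, aₖ₊₁ = ⌊(a₀+mₖ₊₁)/dₖ₊₁⌋:
  k=1: m=22, d=26, a=1
  k=2: m=4, d=19, a=1
  k=3: m=15, d=15, a=2
  k=4: m=15, d=19, a=1
  k=5: m=4, d=26, a=1
  k=6: m=22, d=1, a=44
d=1 and a=2a₀=44 at k=6, so the next step gives (m, d) = (22, 26) again — its k=1 value — and the period has length 6.

[22; 1, 1, 2, 1, 1, 44]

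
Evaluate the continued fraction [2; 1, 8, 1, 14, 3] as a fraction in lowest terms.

Fold from the inside: start with 3/1.
  14 + 1/3 = 43/3
  1 + 3/43 = 46/43
  8 + 43/46 = 411/46
  1 + 46/411 = 457/411
  2 + 411/457 = 1325/457

1325/457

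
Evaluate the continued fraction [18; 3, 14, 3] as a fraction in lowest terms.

Using pₖ = aₖpₖ₋₁ + pₖ₋₂ and qₖ = aₖqₖ₋₁ + qₖ₋₂:
  k=0: a=18, p=18, q=1
  k=1: a=3, p=55, q=3
  k=2: a=14, p=788, q=43
  k=3: a=3, p=2419, q=132

2419/132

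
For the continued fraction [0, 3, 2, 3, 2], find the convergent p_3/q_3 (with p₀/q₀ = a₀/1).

7/24

Using pₖ = aₖpₖ₋₁ + pₖ₋₂, qₖ = aₖqₖ₋₁ + qₖ₋₂ (with p₋₁=1, p₋₂=0, q₋₁=0, q₋₂=1):
  k=0: a=0, p=0, q=1
  k=1: a=3, p=1, q=3
  k=2: a=2, p=2, q=7
  k=3: a=3, p=7, q=24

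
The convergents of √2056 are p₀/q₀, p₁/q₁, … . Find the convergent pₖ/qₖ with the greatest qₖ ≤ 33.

1451/32

√2056 = [45; 2, 1, 10, 1, 2, 90, …] (period length 6).
Convergents:
  p_0/q_0 = 45/1
  p_1/q_1 = 91/2
  p_2/q_2 = 136/3
  p_3/q_3 = 1451/32
  p_4/q_4 = 1587/35
q_3 = 32 ≤ 33 < 35 = q_4, so the answer is 1451/32.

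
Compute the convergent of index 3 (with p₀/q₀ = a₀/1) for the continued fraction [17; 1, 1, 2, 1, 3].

88/5

Using pₖ = aₖpₖ₋₁ + pₖ₋₂, qₖ = aₖqₖ₋₁ + qₖ₋₂ (with p₋₁=1, p₋₂=0, q₋₁=0, q₋₂=1):
  k=0: a=17, p=17, q=1
  k=1: a=1, p=18, q=1
  k=2: a=1, p=35, q=2
  k=3: a=2, p=88, q=5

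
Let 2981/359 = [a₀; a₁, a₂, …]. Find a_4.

2981 = 8·359 + 109   →  a_0 = 8
359 = 3·109 + 32   →  a_1 = 3
109 = 3·32 + 13   →  a_2 = 3
32 = 2·13 + 6   →  a_3 = 2
13 = 2·6 + 1   →  a_4 = 2

2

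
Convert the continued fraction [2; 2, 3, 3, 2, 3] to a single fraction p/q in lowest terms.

Using pₖ = aₖpₖ₋₁ + pₖ₋₂ and qₖ = aₖqₖ₋₁ + qₖ₋₂:
  k=0: a=2, p=2, q=1
  k=1: a=2, p=5, q=2
  k=2: a=3, p=17, q=7
  k=3: a=3, p=56, q=23
  k=4: a=2, p=129, q=53
  k=5: a=3, p=443, q=182

443/182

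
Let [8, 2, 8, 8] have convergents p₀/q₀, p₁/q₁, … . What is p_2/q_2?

Using pₖ = aₖpₖ₋₁ + pₖ₋₂, qₖ = aₖqₖ₋₁ + qₖ₋₂ (with p₋₁=1, p₋₂=0, q₋₁=0, q₋₂=1):
  k=0: a=8, p=8, q=1
  k=1: a=2, p=17, q=2
  k=2: a=8, p=144, q=17

144/17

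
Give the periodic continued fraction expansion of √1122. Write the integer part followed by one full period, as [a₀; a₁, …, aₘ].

a₀ = ⌊√1122⌋ = 33.

[33; 2, 66]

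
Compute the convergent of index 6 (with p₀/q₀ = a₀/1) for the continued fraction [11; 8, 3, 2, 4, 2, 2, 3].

15580/1401

Using pₖ = aₖpₖ₋₁ + pₖ₋₂, qₖ = aₖqₖ₋₁ + qₖ₋₂ (with p₋₁=1, p₋₂=0, q₋₁=0, q₋₂=1):
  k=0: a=11, p=11, q=1
  k=1: a=8, p=89, q=8
  k=2: a=3, p=278, q=25
  k=3: a=2, p=645, q=58
  k=4: a=4, p=2858, q=257
  k=5: a=2, p=6361, q=572
  k=6: a=2, p=15580, q=1401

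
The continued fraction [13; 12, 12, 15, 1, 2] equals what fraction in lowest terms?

89630/6851

Using pₖ = aₖpₖ₋₁ + pₖ₋₂ and qₖ = aₖqₖ₋₁ + qₖ₋₂:
  k=0: a=13, p=13, q=1
  k=1: a=12, p=157, q=12
  k=2: a=12, p=1897, q=145
  k=3: a=15, p=28612, q=2187
  k=4: a=1, p=30509, q=2332
  k=5: a=2, p=89630, q=6851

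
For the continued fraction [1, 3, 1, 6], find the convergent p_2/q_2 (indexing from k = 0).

5/4

Using pₖ = aₖpₖ₋₁ + pₖ₋₂, qₖ = aₖqₖ₋₁ + qₖ₋₂ (with p₋₁=1, p₋₂=0, q₋₁=0, q₋₂=1):
  k=0: a=1, p=1, q=1
  k=1: a=3, p=4, q=3
  k=2: a=1, p=5, q=4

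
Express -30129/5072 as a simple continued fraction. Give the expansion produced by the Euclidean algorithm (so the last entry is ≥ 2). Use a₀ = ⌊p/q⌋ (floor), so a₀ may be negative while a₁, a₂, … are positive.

[-6; 16, 1, 2, 1, 5, 13]

-30129 = -6*5072 + 303
5072 = 16*303 + 224
303 = 1*224 + 79
224 = 2*79 + 66
79 = 1*66 + 13
66 = 5*13 + 1
13 = 13*1 + 0  (stop)
So -30129/5072 = [-6; 16, 1, 2, 1, 5, 13].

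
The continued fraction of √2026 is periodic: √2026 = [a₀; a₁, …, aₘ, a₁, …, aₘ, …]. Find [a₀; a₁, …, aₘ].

a₀ = ⌊√2026⌋ = 45.
With m₀=0, d₀=1 and mₖ₊₁ = dₖaₖ − mₖ, dₖ₊₁ = (n − mₖ₊₁²)/dₖ, aₖ₊₁ = ⌊(a₀+mₖ₊₁)/dₖ₊₁⌋:
  k=1: m=45, d=1, a=90
d=1 and a=2a₀=90 at k=1, so the next step gives (m, d) = (45, 1) again — its k=1 value — and the period has length 1.

[45; 90]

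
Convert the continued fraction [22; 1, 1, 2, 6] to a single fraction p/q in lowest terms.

Using pₖ = aₖpₖ₋₁ + pₖ₋₂ and qₖ = aₖqₖ₋₁ + qₖ₋₂:
  k=0: a=22, p=22, q=1
  k=1: a=1, p=23, q=1
  k=2: a=1, p=45, q=2
  k=3: a=2, p=113, q=5
  k=4: a=6, p=723, q=32

723/32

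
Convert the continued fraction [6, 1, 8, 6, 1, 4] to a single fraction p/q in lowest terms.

Fold from the inside: start with 4/1.
  1 + 1/4 = 5/4
  6 + 4/5 = 34/5
  8 + 5/34 = 277/34
  1 + 34/277 = 311/277
  6 + 277/311 = 2143/311

2143/311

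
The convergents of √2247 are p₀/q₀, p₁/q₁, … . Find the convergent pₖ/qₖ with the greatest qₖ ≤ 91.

√2247 = [47; 2, 2, 15, 2, 2, 94, …] (period length 6).
Convergents:
  p_0/q_0 = 47/1
  p_1/q_1 = 95/2
  p_2/q_2 = 237/5
  p_3/q_3 = 3650/77
  p_4/q_4 = 7537/159
q_3 = 77 ≤ 91 < 159 = q_4, so the answer is 3650/77.

3650/77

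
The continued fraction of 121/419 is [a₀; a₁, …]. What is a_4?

4

121 = 0·419 + 121   →  a_0 = 0
419 = 3·121 + 56   →  a_1 = 3
121 = 2·56 + 9   →  a_2 = 2
56 = 6·9 + 2   →  a_3 = 6
9 = 4·2 + 1   →  a_4 = 4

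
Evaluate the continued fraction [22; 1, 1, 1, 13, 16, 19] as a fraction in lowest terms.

284637/12562

Using pₖ = aₖpₖ₋₁ + pₖ₋₂ and qₖ = aₖqₖ₋₁ + qₖ₋₂:
  k=0: a=22, p=22, q=1
  k=1: a=1, p=23, q=1
  k=2: a=1, p=45, q=2
  k=3: a=1, p=68, q=3
  k=4: a=13, p=929, q=41
  k=5: a=16, p=14932, q=659
  k=6: a=19, p=284637, q=12562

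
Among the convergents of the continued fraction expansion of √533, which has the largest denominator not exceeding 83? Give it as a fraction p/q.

531/23

√533 = [23; 11, 1, 1, 11, 46, …] (period length 5).
Convergents:
  p_0/q_0 = 23/1
  p_1/q_1 = 254/11
  p_2/q_2 = 277/12
  p_3/q_3 = 531/23
  p_4/q_4 = 6118/265
q_3 = 23 ≤ 83 < 265 = q_4, so the answer is 531/23.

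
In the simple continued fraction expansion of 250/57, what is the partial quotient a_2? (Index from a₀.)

1

250 = 4·57 + 22   →  a_0 = 4
57 = 2·22 + 13   →  a_1 = 2
22 = 1·13 + 9   →  a_2 = 1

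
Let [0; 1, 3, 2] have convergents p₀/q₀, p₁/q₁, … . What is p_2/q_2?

Using pₖ = aₖpₖ₋₁ + pₖ₋₂, qₖ = aₖqₖ₋₁ + qₖ₋₂ (with p₋₁=1, p₋₂=0, q₋₁=0, q₋₂=1):
  k=0: a=0, p=0, q=1
  k=1: a=1, p=1, q=1
  k=2: a=3, p=3, q=4

3/4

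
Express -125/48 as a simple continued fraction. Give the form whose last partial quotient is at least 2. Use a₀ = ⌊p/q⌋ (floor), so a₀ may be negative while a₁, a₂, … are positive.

[-3; 2, 1, 1, 9]

-125 = -3*48 + 19
48 = 2*19 + 10
19 = 1*10 + 9
10 = 1*9 + 1
9 = 9*1 + 0  (stop)
So -125/48 = [-3; 2, 1, 1, 9].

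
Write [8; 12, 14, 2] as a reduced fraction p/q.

Using pₖ = aₖpₖ₋₁ + pₖ₋₂ and qₖ = aₖqₖ₋₁ + qₖ₋₂:
  k=0: a=8, p=8, q=1
  k=1: a=12, p=97, q=12
  k=2: a=14, p=1366, q=169
  k=3: a=2, p=2829, q=350

2829/350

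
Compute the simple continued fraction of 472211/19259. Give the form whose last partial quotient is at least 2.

[24; 1, 1, 12, 1, 2, 17, 14]

472211 = 24*19259 + 9995
19259 = 1*9995 + 9264
9995 = 1*9264 + 731
9264 = 12*731 + 492
731 = 1*492 + 239
492 = 2*239 + 14
239 = 17*14 + 1
14 = 14*1 + 0  (stop)
So 472211/19259 = [24; 1, 1, 12, 1, 2, 17, 14].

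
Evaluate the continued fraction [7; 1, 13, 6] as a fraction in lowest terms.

Fold from the inside: start with 6/1.
  13 + 1/6 = 79/6
  1 + 6/79 = 85/79
  7 + 79/85 = 674/85

674/85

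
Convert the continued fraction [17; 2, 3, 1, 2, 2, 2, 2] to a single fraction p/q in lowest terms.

Using pₖ = aₖpₖ₋₁ + pₖ₋₂ and qₖ = aₖqₖ₋₁ + qₖ₋₂:
  k=0: a=17, p=17, q=1
  k=1: a=2, p=35, q=2
  k=2: a=3, p=122, q=7
  k=3: a=1, p=157, q=9
  k=4: a=2, p=436, q=25
  k=5: a=2, p=1029, q=59
  k=6: a=2, p=2494, q=143
  k=7: a=2, p=6017, q=345

6017/345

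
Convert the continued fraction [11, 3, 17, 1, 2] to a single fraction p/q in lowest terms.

1835/162

Fold from the inside: start with 2/1.
  1 + 1/2 = 3/2
  17 + 2/3 = 53/3
  3 + 3/53 = 162/53
  11 + 53/162 = 1835/162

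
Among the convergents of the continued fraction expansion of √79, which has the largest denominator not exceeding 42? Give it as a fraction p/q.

√79 = [8; 1, 7, 1, 16, …] (period length 4).
Convergents:
  p_0/q_0 = 8/1
  p_1/q_1 = 9/1
  p_2/q_2 = 71/8
  p_3/q_3 = 80/9
  p_4/q_4 = 1351/152
q_3 = 9 ≤ 42 < 152 = q_4, so the answer is 80/9.

80/9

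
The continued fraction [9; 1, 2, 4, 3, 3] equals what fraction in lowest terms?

Using pₖ = aₖpₖ₋₁ + pₖ₋₂ and qₖ = aₖqₖ₋₁ + qₖ₋₂:
  k=0: a=9, p=9, q=1
  k=1: a=1, p=10, q=1
  k=2: a=2, p=29, q=3
  k=3: a=4, p=126, q=13
  k=4: a=3, p=407, q=42
  k=5: a=3, p=1347, q=139

1347/139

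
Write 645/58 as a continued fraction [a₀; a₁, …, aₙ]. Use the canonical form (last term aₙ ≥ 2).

645 = 11·58 + 7
58 = 8·7 + 2
7 = 3·2 + 1
2 = 2·1 + 0  (stop)
So 645/58 = [11; 8, 3, 2].

[11; 8, 3, 2]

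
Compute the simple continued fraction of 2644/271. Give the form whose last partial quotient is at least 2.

[9; 1, 3, 9, 2, 3]

2644 = 9×271 + 205
271 = 1×205 + 66
205 = 3×66 + 7
66 = 9×7 + 3
7 = 2×3 + 1
3 = 3×1 + 0  (stop)
So 2644/271 = [9; 1, 3, 9, 2, 3].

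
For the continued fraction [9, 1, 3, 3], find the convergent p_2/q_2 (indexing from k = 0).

39/4

Using pₖ = aₖpₖ₋₁ + pₖ₋₂, qₖ = aₖqₖ₋₁ + qₖ₋₂ (with p₋₁=1, p₋₂=0, q₋₁=0, q₋₂=1):
  k=0: a=9, p=9, q=1
  k=1: a=1, p=10, q=1
  k=2: a=3, p=39, q=4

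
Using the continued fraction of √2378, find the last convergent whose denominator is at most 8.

195/4

√2378 = [48; 1, 3, 3, 1, 96, …] (period length 5).
Convergents:
  p_0/q_0 = 48/1
  p_1/q_1 = 49/1
  p_2/q_2 = 195/4
  p_3/q_3 = 634/13
q_2 = 4 ≤ 8 < 13 = q_3, so the answer is 195/4.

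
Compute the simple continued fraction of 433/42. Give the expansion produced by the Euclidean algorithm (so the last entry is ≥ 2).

433 = 10×42 + 13
42 = 3×13 + 3
13 = 4×3 + 1
3 = 3×1 + 0  (stop)
So 433/42 = [10; 3, 4, 3].

[10; 3, 4, 3]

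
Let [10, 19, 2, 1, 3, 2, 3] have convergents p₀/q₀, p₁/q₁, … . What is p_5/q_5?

4865/484

Using pₖ = aₖpₖ₋₁ + pₖ₋₂, qₖ = aₖqₖ₋₁ + qₖ₋₂ (with p₋₁=1, p₋₂=0, q₋₁=0, q₋₂=1):
  k=0: a=10, p=10, q=1
  k=1: a=19, p=191, q=19
  k=2: a=2, p=392, q=39
  k=3: a=1, p=583, q=58
  k=4: a=3, p=2141, q=213
  k=5: a=2, p=4865, q=484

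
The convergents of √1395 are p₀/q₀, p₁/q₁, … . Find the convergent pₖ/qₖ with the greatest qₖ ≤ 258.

√1395 = [37; 2, 1, 6, 8, 6, 1, 2, 74, …] (period length 8).
Convergents:
  p_0/q_0 = 37/1
  p_1/q_1 = 75/2
  p_2/q_2 = 112/3
  p_3/q_3 = 747/20
  p_4/q_4 = 6088/163
  p_5/q_5 = 37275/998
q_4 = 163 ≤ 258 < 998 = q_5, so the answer is 6088/163.

6088/163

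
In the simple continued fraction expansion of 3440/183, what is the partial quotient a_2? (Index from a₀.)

3440 = 18·183 + 146   →  a_0 = 18
183 = 1·146 + 37   →  a_1 = 1
146 = 3·37 + 35   →  a_2 = 3

3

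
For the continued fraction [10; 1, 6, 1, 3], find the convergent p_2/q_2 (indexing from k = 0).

76/7

Using pₖ = aₖpₖ₋₁ + pₖ₋₂, qₖ = aₖqₖ₋₁ + qₖ₋₂ (with p₋₁=1, p₋₂=0, q₋₁=0, q₋₂=1):
  k=0: a=10, p=10, q=1
  k=1: a=1, p=11, q=1
  k=2: a=6, p=76, q=7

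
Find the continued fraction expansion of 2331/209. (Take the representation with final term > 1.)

2331 = 11·209 + 32
209 = 6·32 + 17
32 = 1·17 + 15
17 = 1·15 + 2
15 = 7·2 + 1
2 = 2·1 + 0  (stop)
So 2331/209 = [11; 6, 1, 1, 7, 2].

[11; 6, 1, 1, 7, 2]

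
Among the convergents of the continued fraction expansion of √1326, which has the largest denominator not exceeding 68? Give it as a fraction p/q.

1056/29

√1326 = [36; 2, 2, 2, 2, 2, 72, …] (period length 6).
Convergents:
  p_0/q_0 = 36/1
  p_1/q_1 = 73/2
  p_2/q_2 = 182/5
  p_3/q_3 = 437/12
  p_4/q_4 = 1056/29
  p_5/q_5 = 2549/70
q_4 = 29 ≤ 68 < 70 = q_5, so the answer is 1056/29.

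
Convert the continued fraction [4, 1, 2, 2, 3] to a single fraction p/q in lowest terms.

113/24

Fold from the inside: start with 3/1.
  2 + 1/3 = 7/3
  2 + 3/7 = 17/7
  1 + 7/17 = 24/17
  4 + 17/24 = 113/24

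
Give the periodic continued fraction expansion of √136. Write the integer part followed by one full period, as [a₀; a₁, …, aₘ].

a₀ = ⌊√136⌋ = 11.
With m₀=0, d₀=1 and mₖ₊₁ = dₖaₖ − mₖ, dₖ₊₁ = (n − mₖ₊₁²)/dₖ, aₖ₊₁ = ⌊(a₀+mₖ₊₁)/dₖ₊₁⌋:
  k=1: m=11, d=15, a=1
  k=2: m=4, d=8, a=1
  k=3: m=4, d=15, a=1
  k=4: m=11, d=1, a=22
d=1 and a=2a₀=22 at k=4, so the next step gives (m, d) = (11, 15) again — its k=1 value — and the period has length 4.

[11; 1, 1, 1, 22]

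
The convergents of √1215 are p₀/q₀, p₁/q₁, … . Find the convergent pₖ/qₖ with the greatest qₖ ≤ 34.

244/7

√1215 = [34; 1, 5, 1, 68, …] (period length 4).
Convergents:
  p_0/q_0 = 34/1
  p_1/q_1 = 35/1
  p_2/q_2 = 209/6
  p_3/q_3 = 244/7
  p_4/q_4 = 16801/482
q_3 = 7 ≤ 34 < 482 = q_4, so the answer is 244/7.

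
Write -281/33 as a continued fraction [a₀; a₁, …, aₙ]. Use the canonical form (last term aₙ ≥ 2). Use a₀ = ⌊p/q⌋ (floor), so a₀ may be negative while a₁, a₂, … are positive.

-281 = -9·33 + 16
33 = 2·16 + 1
16 = 16·1 + 0  (stop)
So -281/33 = [-9; 2, 16].

[-9; 2, 16]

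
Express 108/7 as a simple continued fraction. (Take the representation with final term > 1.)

[15; 2, 3]

108 = 15×7 + 3
7 = 2×3 + 1
3 = 3×1 + 0  (stop)
So 108/7 = [15; 2, 3].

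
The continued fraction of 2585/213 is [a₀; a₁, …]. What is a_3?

1

2585 = 12·213 + 29   →  a_0 = 12
213 = 7·29 + 10   →  a_1 = 7
29 = 2·10 + 9   →  a_2 = 2
10 = 1·9 + 1   →  a_3 = 1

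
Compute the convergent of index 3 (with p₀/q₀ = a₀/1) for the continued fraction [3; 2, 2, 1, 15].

24/7

Using pₖ = aₖpₖ₋₁ + pₖ₋₂, qₖ = aₖqₖ₋₁ + qₖ₋₂ (with p₋₁=1, p₋₂=0, q₋₁=0, q₋₂=1):
  k=0: a=3, p=3, q=1
  k=1: a=2, p=7, q=2
  k=2: a=2, p=17, q=5
  k=3: a=1, p=24, q=7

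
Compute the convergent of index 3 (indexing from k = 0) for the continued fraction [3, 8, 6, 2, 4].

331/106

Using pₖ = aₖpₖ₋₁ + pₖ₋₂, qₖ = aₖqₖ₋₁ + qₖ₋₂ (with p₋₁=1, p₋₂=0, q₋₁=0, q₋₂=1):
  k=0: a=3, p=3, q=1
  k=1: a=8, p=25, q=8
  k=2: a=6, p=153, q=49
  k=3: a=2, p=331, q=106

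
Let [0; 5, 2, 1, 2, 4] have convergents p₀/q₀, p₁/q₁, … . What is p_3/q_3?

3/16

Using pₖ = aₖpₖ₋₁ + pₖ₋₂, qₖ = aₖqₖ₋₁ + qₖ₋₂ (with p₋₁=1, p₋₂=0, q₋₁=0, q₋₂=1):
  k=0: a=0, p=0, q=1
  k=1: a=5, p=1, q=5
  k=2: a=2, p=2, q=11
  k=3: a=1, p=3, q=16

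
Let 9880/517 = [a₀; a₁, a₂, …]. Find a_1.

9

9880 = 19·517 + 57   →  a_0 = 19
517 = 9·57 + 4   →  a_1 = 9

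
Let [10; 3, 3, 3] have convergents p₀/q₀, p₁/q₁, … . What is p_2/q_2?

Using pₖ = aₖpₖ₋₁ + pₖ₋₂, qₖ = aₖqₖ₋₁ + qₖ₋₂ (with p₋₁=1, p₋₂=0, q₋₁=0, q₋₂=1):
  k=0: a=10, p=10, q=1
  k=1: a=3, p=31, q=3
  k=2: a=3, p=103, q=10

103/10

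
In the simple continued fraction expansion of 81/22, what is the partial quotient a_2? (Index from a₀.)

81 = 3·22 + 15   →  a_0 = 3
22 = 1·15 + 7   →  a_1 = 1
15 = 2·7 + 1   →  a_2 = 2

2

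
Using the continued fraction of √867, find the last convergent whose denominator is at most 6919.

70226/2385

√867 = [29; 2, 4, 29, 4, 2, 58, …] (period length 6).
Convergents:
  p_0/q_0 = 29/1
  p_1/q_1 = 59/2
  p_2/q_2 = 265/9
  p_3/q_3 = 7744/263
  p_4/q_4 = 31241/1061
  p_5/q_5 = 70226/2385
  p_6/q_6 = 4104349/139391
q_5 = 2385 ≤ 6919 < 139391 = q_6, so the answer is 70226/2385.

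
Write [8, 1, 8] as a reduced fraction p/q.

Fold from the inside: start with 8/1.
  1 + 1/8 = 9/8
  8 + 8/9 = 80/9

80/9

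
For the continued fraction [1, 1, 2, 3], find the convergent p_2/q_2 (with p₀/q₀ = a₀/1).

Using pₖ = aₖpₖ₋₁ + pₖ₋₂, qₖ = aₖqₖ₋₁ + qₖ₋₂ (with p₋₁=1, p₋₂=0, q₋₁=0, q₋₂=1):
  k=0: a=1, p=1, q=1
  k=1: a=1, p=2, q=1
  k=2: a=2, p=5, q=3

5/3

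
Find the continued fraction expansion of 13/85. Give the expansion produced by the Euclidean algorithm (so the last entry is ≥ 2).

[0; 6, 1, 1, 6]

13 = 0·85 + 13
85 = 6·13 + 7
13 = 1·7 + 6
7 = 1·6 + 1
6 = 6·1 + 0  (stop)
So 13/85 = [0; 6, 1, 1, 6].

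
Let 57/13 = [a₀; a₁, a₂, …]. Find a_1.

57 = 4·13 + 5   →  a_0 = 4
13 = 2·5 + 3   →  a_1 = 2

2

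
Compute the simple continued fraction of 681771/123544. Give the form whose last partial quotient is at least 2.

[5; 1, 1, 13, 19, 14, 17]

681771 = 5·123544 + 64051
123544 = 1·64051 + 59493
64051 = 1·59493 + 4558
59493 = 13·4558 + 239
4558 = 19·239 + 17
239 = 14·17 + 1
17 = 17·1 + 0  (stop)
So 681771/123544 = [5; 1, 1, 13, 19, 14, 17].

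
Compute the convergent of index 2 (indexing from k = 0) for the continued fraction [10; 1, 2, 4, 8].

32/3

Using pₖ = aₖpₖ₋₁ + pₖ₋₂, qₖ = aₖqₖ₋₁ + qₖ₋₂ (with p₋₁=1, p₋₂=0, q₋₁=0, q₋₂=1):
  k=0: a=10, p=10, q=1
  k=1: a=1, p=11, q=1
  k=2: a=2, p=32, q=3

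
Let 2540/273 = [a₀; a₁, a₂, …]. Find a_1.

3

2540 = 9·273 + 83   →  a_0 = 9
273 = 3·83 + 24   →  a_1 = 3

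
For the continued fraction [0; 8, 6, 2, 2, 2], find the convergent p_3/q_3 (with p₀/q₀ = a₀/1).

13/106

Using pₖ = aₖpₖ₋₁ + pₖ₋₂, qₖ = aₖqₖ₋₁ + qₖ₋₂ (with p₋₁=1, p₋₂=0, q₋₁=0, q₋₂=1):
  k=0: a=0, p=0, q=1
  k=1: a=8, p=1, q=8
  k=2: a=6, p=6, q=49
  k=3: a=2, p=13, q=106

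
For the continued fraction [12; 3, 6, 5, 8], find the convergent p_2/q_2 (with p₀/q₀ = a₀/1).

234/19

Using pₖ = aₖpₖ₋₁ + pₖ₋₂, qₖ = aₖqₖ₋₁ + qₖ₋₂ (with p₋₁=1, p₋₂=0, q₋₁=0, q₋₂=1):
  k=0: a=12, p=12, q=1
  k=1: a=3, p=37, q=3
  k=2: a=6, p=234, q=19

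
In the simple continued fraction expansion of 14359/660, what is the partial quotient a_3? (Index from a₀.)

14359 = 21·660 + 499   →  a_0 = 21
660 = 1·499 + 161   →  a_1 = 1
499 = 3·161 + 16   →  a_2 = 3
161 = 10·16 + 1   →  a_3 = 10

10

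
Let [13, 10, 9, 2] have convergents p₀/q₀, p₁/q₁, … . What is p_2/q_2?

Using pₖ = aₖpₖ₋₁ + pₖ₋₂, qₖ = aₖqₖ₋₁ + qₖ₋₂ (with p₋₁=1, p₋₂=0, q₋₁=0, q₋₂=1):
  k=0: a=13, p=13, q=1
  k=1: a=10, p=131, q=10
  k=2: a=9, p=1192, q=91

1192/91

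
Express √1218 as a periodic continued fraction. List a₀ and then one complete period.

[34; 1, 8, 1, 68]

a₀ = ⌊√1218⌋ = 34.
With m₀=0, d₀=1 and mₖ₊₁ = dₖaₖ − mₖ, dₖ₊₁ = (n − mₖ₊₁²)/dₖ, aₖ₊₁ = ⌊(a₀+mₖ₊₁)/dₖ₊₁⌋:
  k=1: m=34, d=62, a=1
  k=2: m=28, d=7, a=8
  k=3: m=28, d=62, a=1
  k=4: m=34, d=1, a=68
d=1 and a=2a₀=68 at k=4, so the next step gives (m, d) = (34, 62) again — its k=1 value — and the period has length 4.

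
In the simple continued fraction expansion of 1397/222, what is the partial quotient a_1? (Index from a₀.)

1397 = 6·222 + 65   →  a_0 = 6
222 = 3·65 + 27   →  a_1 = 3

3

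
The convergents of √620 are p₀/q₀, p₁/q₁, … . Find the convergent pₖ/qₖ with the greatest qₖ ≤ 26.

249/10

√620 = [24; 1, 8, 1, 48, …] (period length 4).
Convergents:
  p_0/q_0 = 24/1
  p_1/q_1 = 25/1
  p_2/q_2 = 224/9
  p_3/q_3 = 249/10
  p_4/q_4 = 12176/489
q_3 = 10 ≤ 26 < 489 = q_4, so the answer is 249/10.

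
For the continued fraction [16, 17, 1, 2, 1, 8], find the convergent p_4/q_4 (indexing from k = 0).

1140/71

Using pₖ = aₖpₖ₋₁ + pₖ₋₂, qₖ = aₖqₖ₋₁ + qₖ₋₂ (with p₋₁=1, p₋₂=0, q₋₁=0, q₋₂=1):
  k=0: a=16, p=16, q=1
  k=1: a=17, p=273, q=17
  k=2: a=1, p=289, q=18
  k=3: a=2, p=851, q=53
  k=4: a=1, p=1140, q=71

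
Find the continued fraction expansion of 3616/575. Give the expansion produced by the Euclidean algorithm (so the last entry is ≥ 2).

[6; 3, 2, 6, 2, 2, 2]

3616 = 6·575 + 166
575 = 3·166 + 77
166 = 2·77 + 12
77 = 6·12 + 5
12 = 2·5 + 2
5 = 2·2 + 1
2 = 2·1 + 0  (stop)
So 3616/575 = [6; 3, 2, 6, 2, 2, 2].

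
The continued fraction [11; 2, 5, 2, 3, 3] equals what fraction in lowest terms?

3128/273

Using pₖ = aₖpₖ₋₁ + pₖ₋₂ and qₖ = aₖqₖ₋₁ + qₖ₋₂:
  k=0: a=11, p=11, q=1
  k=1: a=2, p=23, q=2
  k=2: a=5, p=126, q=11
  k=3: a=2, p=275, q=24
  k=4: a=3, p=951, q=83
  k=5: a=3, p=3128, q=273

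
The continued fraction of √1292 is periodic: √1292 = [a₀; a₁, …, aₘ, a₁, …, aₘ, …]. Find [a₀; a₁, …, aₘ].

a₀ = ⌊√1292⌋ = 35.

[35; 1, 16, 1, 70]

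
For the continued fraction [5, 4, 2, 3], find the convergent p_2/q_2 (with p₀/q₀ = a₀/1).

Using pₖ = aₖpₖ₋₁ + pₖ₋₂, qₖ = aₖqₖ₋₁ + qₖ₋₂ (with p₋₁=1, p₋₂=0, q₋₁=0, q₋₂=1):
  k=0: a=5, p=5, q=1
  k=1: a=4, p=21, q=4
  k=2: a=2, p=47, q=9

47/9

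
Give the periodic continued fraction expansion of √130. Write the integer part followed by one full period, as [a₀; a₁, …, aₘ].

a₀ = ⌊√130⌋ = 11.
With m₀=0, d₀=1 and mₖ₊₁ = dₖaₖ − mₖ, dₖ₊₁ = (n − mₖ₊₁²)/dₖ, aₖ₊₁ = ⌊(a₀+mₖ₊₁)/dₖ₊₁⌋:
  k=1: m=11, d=9, a=2
  k=2: m=7, d=9, a=2
  k=3: m=11, d=1, a=22
d=1 and a=2a₀=22 at k=3, so the next step gives (m, d) = (11, 9) again — its k=1 value — and the period has length 3.

[11; 2, 2, 22]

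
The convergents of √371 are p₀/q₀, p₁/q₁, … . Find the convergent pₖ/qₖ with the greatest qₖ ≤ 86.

443/23

√371 = [19; 3, 1, 4, 1, 3, 38, …] (period length 6).
Convergents:
  p_0/q_0 = 19/1
  p_1/q_1 = 58/3
  p_2/q_2 = 77/4
  p_3/q_3 = 366/19
  p_4/q_4 = 443/23
  p_5/q_5 = 1695/88
q_4 = 23 ≤ 86 < 88 = q_5, so the answer is 443/23.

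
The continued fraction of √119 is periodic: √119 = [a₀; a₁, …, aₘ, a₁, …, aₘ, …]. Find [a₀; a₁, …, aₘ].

a₀ = ⌊√119⌋ = 10.
With m₀=0, d₀=1 and mₖ₊₁ = dₖaₖ − mₖ, dₖ₊₁ = (n − mₖ₊₁²)/dₖ, aₖ₊₁ = ⌊(a₀+mₖ₊₁)/dₖ₊₁⌋:
  k=1: m=10, d=19, a=1
  k=2: m=9, d=2, a=9
  k=3: m=9, d=19, a=1
  k=4: m=10, d=1, a=20
d=1 and a=2a₀=20 at k=4, so the next step gives (m, d) = (10, 19) again — its k=1 value — and the period has length 4.

[10; 1, 9, 1, 20]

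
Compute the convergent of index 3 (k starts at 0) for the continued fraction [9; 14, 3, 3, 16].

Using pₖ = aₖpₖ₋₁ + pₖ₋₂, qₖ = aₖqₖ₋₁ + qₖ₋₂ (with p₋₁=1, p₋₂=0, q₋₁=0, q₋₂=1):
  k=0: a=9, p=9, q=1
  k=1: a=14, p=127, q=14
  k=2: a=3, p=390, q=43
  k=3: a=3, p=1297, q=143

1297/143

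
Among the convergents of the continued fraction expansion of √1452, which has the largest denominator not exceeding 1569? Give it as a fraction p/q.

√1452 = [38; 9, 1, 1, 18, 1, 1, 9, 76, …] (period length 8).
Convergents:
  p_0/q_0 = 38/1
  p_1/q_1 = 343/9
  p_2/q_2 = 381/10
  p_3/q_3 = 724/19
  p_4/q_4 = 13413/352
  p_5/q_5 = 14137/371
  p_6/q_6 = 27550/723
  p_7/q_7 = 262087/6878
q_6 = 723 ≤ 1569 < 6878 = q_7, so the answer is 27550/723.

27550/723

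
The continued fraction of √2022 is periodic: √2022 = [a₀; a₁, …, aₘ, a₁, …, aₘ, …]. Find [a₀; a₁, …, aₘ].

[44; 1, 28, 1, 88]

a₀ = ⌊√2022⌋ = 44.
With m₀=0, d₀=1 and mₖ₊₁ = dₖaₖ − mₖ, dₖ₊₁ = (n − mₖ₊₁²)/dₖ, aₖ₊₁ = ⌊(a₀+mₖ₊₁)/dₖ₊₁⌋:
  k=1: m=44, d=86, a=1
  k=2: m=42, d=3, a=28
  k=3: m=42, d=86, a=1
  k=4: m=44, d=1, a=88
d=1 and a=2a₀=88 at k=4, so the next step gives (m, d) = (44, 86) again — its k=1 value — and the period has length 4.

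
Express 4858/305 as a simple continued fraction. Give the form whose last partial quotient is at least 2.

4858 = 15*305 + 283
305 = 1*283 + 22
283 = 12*22 + 19
22 = 1*19 + 3
19 = 6*3 + 1
3 = 3*1 + 0  (stop)
So 4858/305 = [15; 1, 12, 1, 6, 3].

[15; 1, 12, 1, 6, 3]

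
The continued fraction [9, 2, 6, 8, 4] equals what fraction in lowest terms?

Using pₖ = aₖpₖ₋₁ + pₖ₋₂ and qₖ = aₖqₖ₋₁ + qₖ₋₂:
  k=0: a=9, p=9, q=1
  k=1: a=2, p=19, q=2
  k=2: a=6, p=123, q=13
  k=3: a=8, p=1003, q=106
  k=4: a=4, p=4135, q=437

4135/437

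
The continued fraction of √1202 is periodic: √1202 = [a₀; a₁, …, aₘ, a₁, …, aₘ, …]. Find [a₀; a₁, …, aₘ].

[34; 1, 2, 34, 2, 1, 68]

a₀ = ⌊√1202⌋ = 34.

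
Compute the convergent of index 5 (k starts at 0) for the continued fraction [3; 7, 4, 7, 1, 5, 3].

Using pₖ = aₖpₖ₋₁ + pₖ₋₂, qₖ = aₖqₖ₋₁ + qₖ₋₂ (with p₋₁=1, p₋₂=0, q₋₁=0, q₋₂=1):
  k=0: a=3, p=3, q=1
  k=1: a=7, p=22, q=7
  k=2: a=4, p=91, q=29
  k=3: a=7, p=659, q=210
  k=4: a=1, p=750, q=239
  k=5: a=5, p=4409, q=1405

4409/1405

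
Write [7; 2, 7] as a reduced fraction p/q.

112/15

Fold from the inside: start with 7/1.
  2 + 1/7 = 15/7
  7 + 7/15 = 112/15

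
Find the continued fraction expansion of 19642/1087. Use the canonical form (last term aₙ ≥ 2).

19642 = 18·1087 + 76
1087 = 14·76 + 23
76 = 3·23 + 7
23 = 3·7 + 2
7 = 3·2 + 1
2 = 2·1 + 0  (stop)
So 19642/1087 = [18; 14, 3, 3, 3, 2].

[18; 14, 3, 3, 3, 2]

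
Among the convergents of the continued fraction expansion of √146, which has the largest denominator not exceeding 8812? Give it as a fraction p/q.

42049/3480

√146 = [12; 12, 24, …] (period length 2).
Convergents:
  p_0/q_0 = 12/1
  p_1/q_1 = 145/12
  p_2/q_2 = 3492/289
  p_3/q_3 = 42049/3480
  p_4/q_4 = 1012668/83809
q_3 = 3480 ≤ 8812 < 83809 = q_4, so the answer is 42049/3480.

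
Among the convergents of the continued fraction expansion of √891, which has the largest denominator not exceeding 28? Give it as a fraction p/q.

√891 = [29; 1, 5, 1, 1, 1, 5, 1, 58, …] (period length 8).
Convergents:
  p_0/q_0 = 29/1
  p_1/q_1 = 30/1
  p_2/q_2 = 179/6
  p_3/q_3 = 209/7
  p_4/q_4 = 388/13
  p_5/q_5 = 597/20
  p_6/q_6 = 3373/113
q_5 = 20 ≤ 28 < 113 = q_6, so the answer is 597/20.

597/20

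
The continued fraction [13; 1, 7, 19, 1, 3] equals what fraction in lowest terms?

8825/636

Using pₖ = aₖpₖ₋₁ + pₖ₋₂ and qₖ = aₖqₖ₋₁ + qₖ₋₂:
  k=0: a=13, p=13, q=1
  k=1: a=1, p=14, q=1
  k=2: a=7, p=111, q=8
  k=3: a=19, p=2123, q=153
  k=4: a=1, p=2234, q=161
  k=5: a=3, p=8825, q=636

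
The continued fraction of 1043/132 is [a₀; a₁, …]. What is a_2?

1043 = 7·132 + 119   →  a_0 = 7
132 = 1·119 + 13   →  a_1 = 1
119 = 9·13 + 2   →  a_2 = 9

9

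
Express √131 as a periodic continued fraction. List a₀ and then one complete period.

[11; 2, 4, 11, 4, 2, 22]

a₀ = ⌊√131⌋ = 11.
With m₀=0, d₀=1 and mₖ₊₁ = dₖaₖ − mₖ, dₖ₊₁ = (n − mₖ₊₁²)/dₖ, aₖ₊₁ = ⌊(a₀+mₖ₊₁)/dₖ₊₁⌋:
  k=1: m=11, d=10, a=2
  k=2: m=9, d=5, a=4
  k=3: m=11, d=2, a=11
  k=4: m=11, d=5, a=4
  k=5: m=9, d=10, a=2
  k=6: m=11, d=1, a=22
d=1 and a=2a₀=22 at k=6, so the next step gives (m, d) = (11, 10) again — its k=1 value — and the period has length 6.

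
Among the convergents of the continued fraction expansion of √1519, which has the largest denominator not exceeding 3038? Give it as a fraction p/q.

117001/3002

√1519 = [38; 1, 37, 1, 76, …] (period length 4).
Convergents:
  p_0/q_0 = 38/1
  p_1/q_1 = 39/1
  p_2/q_2 = 1481/38
  p_3/q_3 = 1520/39
  p_4/q_4 = 117001/3002
  p_5/q_5 = 118521/3041
q_4 = 3002 ≤ 3038 < 3041 = q_5, so the answer is 117001/3002.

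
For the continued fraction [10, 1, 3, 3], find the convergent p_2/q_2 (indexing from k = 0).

Using pₖ = aₖpₖ₋₁ + pₖ₋₂, qₖ = aₖqₖ₋₁ + qₖ₋₂ (with p₋₁=1, p₋₂=0, q₋₁=0, q₋₂=1):
  k=0: a=10, p=10, q=1
  k=1: a=1, p=11, q=1
  k=2: a=3, p=43, q=4

43/4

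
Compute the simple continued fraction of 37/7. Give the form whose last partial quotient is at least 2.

37 = 5*7 + 2
7 = 3*2 + 1
2 = 2*1 + 0  (stop)
So 37/7 = [5; 3, 2].

[5; 3, 2]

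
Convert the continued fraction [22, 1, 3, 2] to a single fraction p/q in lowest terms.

Fold from the inside: start with 2/1.
  3 + 1/2 = 7/2
  1 + 2/7 = 9/7
  22 + 7/9 = 205/9

205/9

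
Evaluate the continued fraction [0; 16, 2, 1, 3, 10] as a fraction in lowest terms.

113/1849

Fold from the inside: start with 10/1.
  3 + 1/10 = 31/10
  1 + 10/31 = 41/31
  2 + 31/41 = 113/41
  16 + 41/113 = 1849/113
  0 + 113/1849 = 113/1849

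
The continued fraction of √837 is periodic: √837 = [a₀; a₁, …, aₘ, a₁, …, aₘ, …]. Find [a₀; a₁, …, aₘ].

[28; 1, 13, 2, 13, 1, 56]

a₀ = ⌊√837⌋ = 28.
With m₀=0, d₀=1 and mₖ₊₁ = dₖaₖ − mₖ, dₖ₊₁ = (n − mₖ₊₁²)/dₖ, aₖ₊₁ = ⌊(a₀+mₖ₊₁)/dₖ₊₁⌋:
  k=1: m=28, d=53, a=1
  k=2: m=25, d=4, a=13
  k=3: m=27, d=27, a=2
  k=4: m=27, d=4, a=13
  k=5: m=25, d=53, a=1
  k=6: m=28, d=1, a=56
d=1 and a=2a₀=56 at k=6, so the next step gives (m, d) = (28, 53) again — its k=1 value — and the period has length 6.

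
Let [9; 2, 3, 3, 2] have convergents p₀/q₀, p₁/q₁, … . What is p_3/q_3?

217/23

Using pₖ = aₖpₖ₋₁ + pₖ₋₂, qₖ = aₖqₖ₋₁ + qₖ₋₂ (with p₋₁=1, p₋₂=0, q₋₁=0, q₋₂=1):
  k=0: a=9, p=9, q=1
  k=1: a=2, p=19, q=2
  k=2: a=3, p=66, q=7
  k=3: a=3, p=217, q=23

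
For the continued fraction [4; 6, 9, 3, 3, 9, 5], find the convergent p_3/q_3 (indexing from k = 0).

712/171

Using pₖ = aₖpₖ₋₁ + pₖ₋₂, qₖ = aₖqₖ₋₁ + qₖ₋₂ (with p₋₁=1, p₋₂=0, q₋₁=0, q₋₂=1):
  k=0: a=4, p=4, q=1
  k=1: a=6, p=25, q=6
  k=2: a=9, p=229, q=55
  k=3: a=3, p=712, q=171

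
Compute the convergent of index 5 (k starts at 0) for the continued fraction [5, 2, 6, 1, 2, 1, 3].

317/58

Using pₖ = aₖpₖ₋₁ + pₖ₋₂, qₖ = aₖqₖ₋₁ + qₖ₋₂ (with p₋₁=1, p₋₂=0, q₋₁=0, q₋₂=1):
  k=0: a=5, p=5, q=1
  k=1: a=2, p=11, q=2
  k=2: a=6, p=71, q=13
  k=3: a=1, p=82, q=15
  k=4: a=2, p=235, q=43
  k=5: a=1, p=317, q=58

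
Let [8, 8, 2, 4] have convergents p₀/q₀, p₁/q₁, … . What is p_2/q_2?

Using pₖ = aₖpₖ₋₁ + pₖ₋₂, qₖ = aₖqₖ₋₁ + qₖ₋₂ (with p₋₁=1, p₋₂=0, q₋₁=0, q₋₂=1):
  k=0: a=8, p=8, q=1
  k=1: a=8, p=65, q=8
  k=2: a=2, p=138, q=17

138/17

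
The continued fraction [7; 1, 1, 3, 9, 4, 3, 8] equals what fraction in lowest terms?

54461/7195

Using pₖ = aₖpₖ₋₁ + pₖ₋₂ and qₖ = aₖqₖ₋₁ + qₖ₋₂:
  k=0: a=7, p=7, q=1
  k=1: a=1, p=8, q=1
  k=2: a=1, p=15, q=2
  k=3: a=3, p=53, q=7
  k=4: a=9, p=492, q=65
  k=5: a=4, p=2021, q=267
  k=6: a=3, p=6555, q=866
  k=7: a=8, p=54461, q=7195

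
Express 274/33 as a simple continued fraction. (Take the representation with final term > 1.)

274 = 8×33 + 10
33 = 3×10 + 3
10 = 3×3 + 1
3 = 3×1 + 0  (stop)
So 274/33 = [8; 3, 3, 3].

[8; 3, 3, 3]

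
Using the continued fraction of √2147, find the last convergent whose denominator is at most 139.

√2147 = [46; 2, 1, 45, 1, 2, 92, …] (period length 6).
Convergents:
  p_0/q_0 = 46/1
  p_1/q_1 = 93/2
  p_2/q_2 = 139/3
  p_3/q_3 = 6348/137
  p_4/q_4 = 6487/140
q_3 = 137 ≤ 139 < 140 = q_4, so the answer is 6348/137.

6348/137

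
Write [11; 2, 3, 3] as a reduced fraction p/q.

263/23

Using pₖ = aₖpₖ₋₁ + pₖ₋₂ and qₖ = aₖqₖ₋₁ + qₖ₋₂:
  k=0: a=11, p=11, q=1
  k=1: a=2, p=23, q=2
  k=2: a=3, p=80, q=7
  k=3: a=3, p=263, q=23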